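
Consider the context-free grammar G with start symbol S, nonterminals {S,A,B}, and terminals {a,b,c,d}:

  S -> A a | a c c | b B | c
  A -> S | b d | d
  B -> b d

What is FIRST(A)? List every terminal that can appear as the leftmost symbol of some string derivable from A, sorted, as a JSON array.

FIRST sets, iterate to fixpoint:
iter 1:
  A via A→b d: +{b}
  A via A→d: +{d}
  B via B→b d: +{b}
  S via S→A a: +{b,d}
  S via S→a c c: +{a}
  S via S→c: +{c}
  FIRST(S)={a,b,c,d}  FIRST(A)={b,d}  FIRST(B)={b}
iter 2:
  A via A→S: +{a,c}
  FIRST(S)={a,b,c,d}  FIRST(A)={a,b,c,d}  FIRST(B)={b}
iter 3: (no change)
  FIRST(S)={a,b,c,d}  FIRST(A)={a,b,c,d}  FIRST(B)={b}

FIRST(A) = ["a", "b", "c", "d"]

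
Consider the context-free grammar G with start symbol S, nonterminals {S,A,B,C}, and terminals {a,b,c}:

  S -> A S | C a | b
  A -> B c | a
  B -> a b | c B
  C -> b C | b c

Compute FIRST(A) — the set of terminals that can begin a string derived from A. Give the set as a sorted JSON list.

FIRST sets, iterate to fixpoint:
round 1:
  A via A→a: +{a}
  B via B→a b: +{a}
  B via B→c B: +{c}
  C via C→b C: +{b}
  S via S→A S: +{a}
  S via S→C a: +{b}
  FIRST(S)={a,b}  FIRST(A)={a}  FIRST(B)={a,c}  FIRST(C)={b}
round 2:
  A via A→B c: +{c}
  S via S→A S: +{c}
  FIRST(S)={a,b,c}  FIRST(A)={a,c}  FIRST(B)={a,c}  FIRST(C)={b}
round 3: — fixpoint
  FIRST(S)={a,b,c}  FIRST(A)={a,c}  FIRST(B)={a,c}  FIRST(C)={b}

FIRST(A) = ["a", "c"]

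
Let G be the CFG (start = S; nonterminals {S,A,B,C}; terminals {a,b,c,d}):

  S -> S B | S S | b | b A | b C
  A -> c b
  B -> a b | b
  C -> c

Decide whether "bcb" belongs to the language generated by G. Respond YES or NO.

Convert to CNF:
  S -> S B | S S | T1 A | T1 C | b
  A -> T0 T1
  B -> T2 T1 | b
  C -> c
  T0 -> c
  T1 -> b
  T2 -> a

CYK fill:
  [0..0]={B,S,T1}  "b"  orig:{B,S}
  [1..1]={C,T0}  "c"  orig:{C}
  [2..2]={B,S,T1}  "b"  orig:{B,S}
  [0..1]={S}  "bc"
  [1..2]={A}  "cb"
  [0..2]={S}  "bcb"

S ∈ T[0,2] ⇒ YES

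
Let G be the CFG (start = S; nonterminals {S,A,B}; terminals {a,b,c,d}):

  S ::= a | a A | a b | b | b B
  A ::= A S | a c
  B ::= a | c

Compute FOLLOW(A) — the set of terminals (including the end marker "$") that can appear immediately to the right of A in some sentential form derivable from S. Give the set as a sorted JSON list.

FIRST iteration:
pass 1:
  A via A→a c: +{a}
  B via B→a: +{a}
  B via B→c: +{c}
  S via S→a: +{a}
  S via S→b: +{b}
  FIRST[S]={a,b}  FIRST[A]={a}  FIRST[B]={a,c}
pass 2: done
  FIRST[S]={a,b}  FIRST[A]={a}  FIRST[B]={a,c}

Compute FOLLOW by fixpoint:
FOLLOW(S) := {$}
iter 1:
  A→A S: FOLLOW(A) ⊇ FIRST(S) = {a,b}; new: +{a,b}
  A→A S: FOLLOW(S) ⊇ FOLLOW(A) ⊇ {a,b}; new: +{a,b}
  S→a A: FOLLOW(A) ⊇ FOLLOW(S) ⊇ {$,a,b}; new: +{$}
  S→b B: FOLLOW(B) ⊇ FOLLOW(S) ⊇ {$,a,b}; new: +{$,a,b}
  FOLLOW[S]={$,a,b}  FOLLOW[A]={$,a,b}  FOLLOW[B]={$,a,b}
iter 2: (no change)
  FOLLOW[S]={$,a,b}  FOLLOW[A]={$,a,b}  FOLLOW[B]={$,a,b}

FOLLOW(A) = ["$", "a", "b"]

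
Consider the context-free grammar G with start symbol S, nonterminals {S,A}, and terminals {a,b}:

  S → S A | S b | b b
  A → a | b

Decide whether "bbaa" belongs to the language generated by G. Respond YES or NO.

CNF form of G:
  S -> S A | S T0 | T0 T0
  A -> a | b
  T0 -> b

CYK table (by increasing span):
  cell(0,0) b: {A,T0}  orig:{A}
  cell(1,1) b: {A,T0}  orig:{A}
  cell(2,2) a: {A}
  cell(3,3) a: {A}
  cell(0,1) bb: {S}
  cell(1,2) ba: ∅
  cell(2,3) aa: ∅
  cell(0,2) bba: {S}
  cell(1,3) baa: ∅
  cell(0,3) bbaa: {S}

S ∈ T[0,3] ⇒ YES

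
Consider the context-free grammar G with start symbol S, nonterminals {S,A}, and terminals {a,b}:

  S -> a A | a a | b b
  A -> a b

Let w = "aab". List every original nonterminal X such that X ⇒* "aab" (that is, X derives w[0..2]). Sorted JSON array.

Convert to CNF:
  S -> T0 A | T0 T0 | T1 T1
  A -> T0 T1
  T0 -> a
  T1 -> b

CYK fill (cells [i..j] with 0 ≤ i ≤ j ≤ 2 only):
  cell(0,0) a: {T0}  orig:{}
  cell(1,1) a: {T0}  orig:{}
  cell(2,2) b: {T1}  orig:{}
  cell(0,1) aa: {S}
  cell(1,2) ab: {A}
  cell(0,2) aab: {S}

Original NTs in T[0,2] deriving "aab": ["S"]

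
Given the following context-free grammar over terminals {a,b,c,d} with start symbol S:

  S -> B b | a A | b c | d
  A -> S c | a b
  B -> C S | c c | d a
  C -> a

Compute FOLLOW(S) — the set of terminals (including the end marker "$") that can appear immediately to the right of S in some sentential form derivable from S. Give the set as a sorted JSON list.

FIRST iteration:
[1]
  A via A→a b: +{a}
  B via B→c c: +{c}
  B via B→d a: +{d}
  C via C→a: +{a}
  S via S→B b: +{c,d}
  S via S→a A: +{a}
  S via S→b c: +{b}
  FIRST[S]={a,b,c,d}  FIRST[A]={a}  FIRST[B]={c,d}  FIRST[C]={a}
[2]
  A via A→S c: +{b,c,d}
  B via B→C S: +{a}
  FIRST[S]={a,b,c,d}  FIRST[A]={a,b,c,d}  FIRST[B]={a,c,d}  FIRST[C]={a}
[3] (stable)
  FIRST[S]={a,b,c,d}  FIRST[A]={a,b,c,d}  FIRST[B]={a,c,d}  FIRST[C]={a}

FOLLOW sets:
initialize: $ ∈ FOLLOW(S)
iter 1:
  A→S c: FOLLOW(S) ⊇ FIRST(c) = {c}; new: +{c}
  B→C S: FOLLOW(C) ⊇ FIRST(S) = {a,b,c,d}; new: +{a,b,c,d}
  S→B b: FOLLOW(B) ⊇ FIRST(b) = {b}; new: +{b}
  S→a A: FOLLOW(A) ⊇ FOLLOW(S) ⊇ {$,c}; new: +{$,c}
  FOLLOW[S]={$,c}  FOLLOW[A]={$,c}  FOLLOW[B]={b}  FOLLOW[C]={a,b,c,d}
iter 2:
  B→C S: FOLLOW(S) ⊇ FOLLOW(B) ⊇ {b}; new: +{b}
  S→a A: FOLLOW(A) ⊇ FOLLOW(S) ⊇ {$,b,c}; new: +{b}
  FOLLOW[S]={$,b,c}  FOLLOW[A]={$,b,c}  FOLLOW[B]={b}  FOLLOW[C]={a,b,c,d}
iter 3: done
  FOLLOW[S]={$,b,c}  FOLLOW[A]={$,b,c}  FOLLOW[B]={b}  FOLLOW[C]={a,b,c,d}

FOLLOW(S) = ["$", "b", "c"]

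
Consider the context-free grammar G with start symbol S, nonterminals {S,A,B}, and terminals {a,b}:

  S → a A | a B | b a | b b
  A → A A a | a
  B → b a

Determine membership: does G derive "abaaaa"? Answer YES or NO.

Convert to CNF:
  S -> T0 A | T0 B | T1 T0 | T1 T1
  A -> A X2 | a
  B -> T1 T0
  T0 -> a
  T1 -> b
  X2 -> A T0

CYK table (by increasing span):
  T[0,0] 'a' = {A,T0}  orig:{A}
  T[1,1] 'b' = {T1}  orig:{}
  T[2,2] 'a' = {A,T0}  orig:{A}
  T[3,3] 'a' = {A,T0}  orig:{A}
  T[4,4] 'a' = {A,T0}  orig:{A}
  T[5,5] 'a' = {A,T0}  orig:{A}
  T[0,1] 'ab' = ∅
  T[1,2] 'ba' = {B,S}
  T[2,3] 'aa' = {S,X2}  orig:{S}
  T[3,4] 'aa' = {S,X2}  orig:{S}
  T[4,5] 'aa' = {S,X2}  orig:{S}
  T[0,2] 'aba' = {S}
  T[1,3] 'baa' = ∅
  T[2,4] 'aaa' = {A}
  T[3,5] 'aaa' = {A}
  T[0,3] 'abaa' = ∅
  T[1,4] 'baaa' = ∅
  T[2,5] 'aaaa' = {S,X2}  orig:{S}
  T[0,4] 'abaaa' = ∅
  T[1,5] 'baaaa' = ∅
  T[0,5] 'abaaaa' = ∅

S ∉ T[0,5] ⇒ NO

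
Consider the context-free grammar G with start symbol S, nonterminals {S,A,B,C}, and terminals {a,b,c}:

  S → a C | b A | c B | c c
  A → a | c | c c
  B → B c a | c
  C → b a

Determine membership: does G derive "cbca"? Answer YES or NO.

Convert to CNF:
  S -> T0 B | T0 T0 | T1 C | T2 A
  A -> T0 T0 | a | c
  B -> B X3 | c
  C -> T2 T1
  T0 -> c
  T1 -> a
  T2 -> b
  X3 -> T0 T1

Fill CYK table bottom-up:
  cell(0,0) c: {A,B,T0}  orig:{A,B}
  cell(1,1) b: {T2}  orig:{}
  cell(2,2) c: {A,B,T0}  orig:{A,B}
  cell(3,3) a: {A,T1}  orig:{A}
  cell(0,1) cb: ∅
  cell(1,2) bc: {S}
  cell(2,3) ca: {X3}  orig:{}
  cell(0,2) cbc: ∅
  cell(1,3) bca: ∅
  cell(0,3) cbca: ∅

S ∉ T[0,3] ⇒ NO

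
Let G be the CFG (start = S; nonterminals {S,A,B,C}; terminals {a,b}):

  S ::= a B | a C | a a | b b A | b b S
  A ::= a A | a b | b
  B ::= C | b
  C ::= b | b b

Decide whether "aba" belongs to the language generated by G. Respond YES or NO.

Convert to CNF:
  S -> T0 B | T0 C | T0 T0 | T1 X2 | T1 X3
  A -> T0 A | T0 T1 | b
  B -> T1 T1 | b
  C -> T1 T1 | b
  T0 -> a
  T1 -> b
  X2 -> T1 A
  X3 -> T1 S

CYK fill:
  [0..0]={T0}  "a"  orig:{}
  [1..1]={A,B,C,T1}  "b"  orig:{A,B,C}
  [2..2]={T0}  "a"  orig:{}
  [0..1]={A,S}  "ab"
  [1..2]=∅  "ba"
  [0..2]=∅  "aba"

S ∉ T[0,2] ⇒ NO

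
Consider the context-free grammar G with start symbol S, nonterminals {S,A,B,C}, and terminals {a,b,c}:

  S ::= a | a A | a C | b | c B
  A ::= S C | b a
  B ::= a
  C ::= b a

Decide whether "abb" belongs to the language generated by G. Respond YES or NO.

Convert to CNF:
  S -> T1 A | T1 C | T2 B | a | b
  A -> S C | T0 T1
  B -> a
  C -> T0 T1
  T0 -> b
  T1 -> a
  T2 -> c

CYK table (by increasing span):
  cell(0,0) a: {B,S,T1}  orig:{B,S}
  cell(1,1) b: {S,T0}  orig:{S}
  cell(2,2) b: {S,T0}  orig:{S}
  cell(0,1) ab: ∅
  cell(1,2) bb: ∅
  cell(0,2) abb: ∅

S ∉ T[0,2] ⇒ NO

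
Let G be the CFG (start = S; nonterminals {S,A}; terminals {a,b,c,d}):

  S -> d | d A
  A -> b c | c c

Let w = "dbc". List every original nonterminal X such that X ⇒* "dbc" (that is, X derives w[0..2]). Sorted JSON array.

Convert to CNF:
  S -> T2 A | d
  A -> T0 T1 | T1 T1
  T0 -> b
  T1 -> c
  T2 -> d

CYK fill, restricted to cells inside w[0..2]:
  cell(0,0) d: {S,T2}  orig:{S}
  cell(1,1) b: {T0}  orig:{}
  cell(2,2) c: {T1}  orig:{}
  cell(0,1) db: ∅
  cell(1,2) bc: {A}
  cell(0,2) dbc: {S}

Original NTs in T[0,2] deriving "dbc": ["S"]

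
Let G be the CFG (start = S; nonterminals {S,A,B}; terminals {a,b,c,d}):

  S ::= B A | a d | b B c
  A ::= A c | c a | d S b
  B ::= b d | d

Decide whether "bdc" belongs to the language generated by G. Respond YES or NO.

CNF form of G:
  S -> B A | T1 T2 | T3 X5
  A -> A T0 | T0 T1 | T2 X4
  B -> T3 T2 | d
  T0 -> c
  T1 -> a
  T2 -> d
  T3 -> b
  X4 -> S T3
  X5 -> B T0

CYK fill:
  cell(0,0) b: {T3}  orig:{}
  cell(1,1) d: {B,T2}  orig:{B}
  cell(2,2) c: {T0}  orig:{}
  cell(0,1) bd: {B}
  cell(1,2) dc: {X5}  orig:{}
  cell(0,2) bdc: {S,X5}  orig:{S}

S ∈ T[0,2] ⇒ YES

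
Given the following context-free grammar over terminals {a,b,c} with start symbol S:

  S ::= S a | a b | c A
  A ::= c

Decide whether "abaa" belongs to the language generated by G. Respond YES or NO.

Convert to CNF:
  S -> S T0 | T0 T1 | T2 A
  A -> c
  T0 -> a
  T1 -> b
  T2 -> c

CYK fill:
  [0..0]={T0}  "a"  orig:{}
  [1..1]={T1}  "b"  orig:{}
  [2..2]={T0}  "a"  orig:{}
  [3..3]={T0}  "a"  orig:{}
  [0..1]={S}  "ab"
  [1..2]=∅  "ba"
  [2..3]=∅  "aa"
  [0..2]={S}  "aba"
  [1..3]=∅  "baa"
  [0..3]={S}  "abaa"

S ∈ T[0,3] ⇒ YES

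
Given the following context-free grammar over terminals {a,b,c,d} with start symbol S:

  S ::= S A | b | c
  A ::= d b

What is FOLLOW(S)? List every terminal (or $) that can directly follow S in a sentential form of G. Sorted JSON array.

FIRST sets, iterate to fixpoint:
[1]
  A via A→d b: +{d}
  S via S→b: +{b}
  S via S→c: +{c}
  FIRST[S]={b,c}  FIRST[A]={d}
[2] — fixpoint
  FIRST[S]={b,c}  FIRST[A]={d}

FOLLOW iteration:
FOLLOW(S) := {$}
iter 1:
  S→S A: FOLLOW(S) ⊇ FIRST(A) = {d}; new: +{d}
  S→S A: FOLLOW(A) ⊇ FOLLOW(S) ⊇ {$,d}; new: +{$,d}
  FOLLOW(S)={$,d}  FOLLOW(A)={$,d}
iter 2: done
  FOLLOW(S)={$,d}  FOLLOW(A)={$,d}

FOLLOW(S) = ["$", "d"]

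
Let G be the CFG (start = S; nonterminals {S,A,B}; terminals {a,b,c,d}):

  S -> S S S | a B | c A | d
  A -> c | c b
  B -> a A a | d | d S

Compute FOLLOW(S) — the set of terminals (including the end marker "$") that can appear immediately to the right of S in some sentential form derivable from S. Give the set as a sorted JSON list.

Compute FIRST by fixpoint:
pass 1:
  A via A→c: +{c}
  B via B→a A a: +{a}
  B via B→d: +{d}
  S via S→a B: +{a}
  S via S→c A: +{c}
  S via S→d: +{d}
  FIRST(S)={a,c,d}  FIRST(A)={c}  FIRST(B)={a,d}
pass 2: (no change)
  FIRST(S)={a,c,d}  FIRST(A)={c}  FIRST(B)={a,d}

FOLLOW iteration:
FOLLOW(S) := {$}
round 1:
  B→a A a: FOLLOW(A) ⊇ FIRST(a) = {a}; new: +{a}
  S→S S S: FOLLOW(S) ⊇ FIRST(S) = {a,c,d}; new: +{a,c,d}
  S→a B: FOLLOW(B) ⊇ FOLLOW(S) ⊇ {$,a,c,d}; new: +{$,a,c,d}
  S→c A: FOLLOW(A) ⊇ FOLLOW(S) ⊇ {$,a,c,d}; new: +{$,c,d}
  S: {$,a,c,d}  A: {$,a,c,d}  B: {$,a,c,d}
round 2: (no change)
  S: {$,a,c,d}  A: {$,a,c,d}  B: {$,a,c,d}

FOLLOW(S) = ["$", "a", "c", "d"]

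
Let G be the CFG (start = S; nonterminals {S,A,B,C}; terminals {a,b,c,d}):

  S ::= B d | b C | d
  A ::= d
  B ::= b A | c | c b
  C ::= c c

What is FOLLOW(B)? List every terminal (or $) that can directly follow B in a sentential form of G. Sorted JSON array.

Compute FIRST by fixpoint:
[1]
  A via A→d: +{d}
  B via B→b A: +{b}
  B via B→c: +{c}
  C via C→c c: +{c}
  S via S→B d: +{b,c}
  S via S→d: +{d}
  S: {b,c,d}  A: {d}  B: {b,c}  C: {c}
[2] done
  S: {b,c,d}  A: {d}  B: {b,c}  C: {c}

FOLLOW sets:
initialize: $ ∈ FOLLOW(S)
iter 1:
  S→B d: FOLLOW(B) ⊇ FIRST(d) = {d}; new: +{d}
  S→b C: FOLLOW(C) ⊇ FOLLOW(S) ⊇ {$}; new: +{$}
  FOLLOW[S]={$}  FOLLOW[A]={}  FOLLOW[B]={d}  FOLLOW[C]={$}
iter 2:
  B→b A: FOLLOW(A) ⊇ FOLLOW(B) ⊇ {d}; new: +{d}
  FOLLOW[S]={$}  FOLLOW[A]={d}  FOLLOW[B]={d}  FOLLOW[C]={$}
iter 3: (stable)
  FOLLOW[S]={$}  FOLLOW[A]={d}  FOLLOW[B]={d}  FOLLOW[C]={$}

FOLLOW(B) = ["d"]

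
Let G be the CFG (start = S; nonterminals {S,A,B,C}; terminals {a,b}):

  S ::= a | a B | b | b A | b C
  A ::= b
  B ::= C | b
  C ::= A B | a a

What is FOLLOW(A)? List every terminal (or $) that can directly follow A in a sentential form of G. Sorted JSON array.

Compute FIRST by fixpoint:
pass 1:
  A via A→b: +{b}
  B via B→b: +{b}
  C via C→A B: +{b}
  C via C→a a: +{a}
  S via S→a: +{a}
  S via S→b: +{b}
  S: {a,b}  A: {b}  B: {b}  C: {a,b}
pass 2:
  B via B→C: +{a}
  S: {a,b}  A: {b}  B: {a,b}  C: {a,b}
pass 3: done
  S: {a,b}  A: {b}  B: {a,b}  C: {a,b}

FOLLOW iteration:
seed FOLLOW(S) with $
round 1:
  C→A B: FOLLOW(A) ⊇ FIRST(B) = {a,b}; new: +{a,b}
  S→a B: FOLLOW(B) ⊇ FOLLOW(S) ⊇ {$}; new: +{$}
  S→b A: FOLLOW(A) ⊇ FOLLOW(S) ⊇ {$}; new: +{$}
  S→b C: FOLLOW(C) ⊇ FOLLOW(S) ⊇ {$}; new: +{$}
  FOLLOW(S)={$}  FOLLOW(A)={$,a,b}  FOLLOW(B)={$}  FOLLOW(C)={$}
round 2: done
  FOLLOW(S)={$}  FOLLOW(A)={$,a,b}  FOLLOW(B)={$}  FOLLOW(C)={$}

FOLLOW(A) = ["$", "a", "b"]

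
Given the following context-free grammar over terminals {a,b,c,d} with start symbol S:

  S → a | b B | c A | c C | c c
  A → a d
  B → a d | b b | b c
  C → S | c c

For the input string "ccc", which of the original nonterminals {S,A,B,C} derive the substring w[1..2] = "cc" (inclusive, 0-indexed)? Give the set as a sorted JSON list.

CNF form of G:
  S -> T2 B | T3 A | T3 C | T3 T3 | a
  A -> T0 T1
  B -> T0 T1 | T2 T2 | T2 T3
  C -> T2 B | T3 A | T3 C | T3 T3 | a
  T0 -> a
  T1 -> d
  T2 -> b
  T3 -> c

CYK fill, restricted to cells inside w[1..2]:
  T[1,1] 'c' = {T3}  orig:{}
  T[2,2] 'c' = {T3}  orig:{}
  T[1,2] 'cc' = {C,S}

Original NTs in T[1,2] deriving "cc": ["C", "S"]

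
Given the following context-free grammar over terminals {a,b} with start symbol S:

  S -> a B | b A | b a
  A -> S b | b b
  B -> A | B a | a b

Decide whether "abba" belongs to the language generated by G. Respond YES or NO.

CNF form of G:
  S -> T0 A | T0 T1 | T1 B
  A -> S T0 | T0 T0
  B -> B T1 | S T0 | T0 T0 | T1 T0
  T0 -> b
  T1 -> a

CYK fill:
  cell(0,0) a: {T1}  orig:{}
  cell(1,1) b: {T0}  orig:{}
  cell(2,2) b: {T0}  orig:{}
  cell(3,3) a: {T1}  orig:{}
  cell(0,1) ab: {B}
  cell(1,2) bb: {A,B}
  cell(2,3) ba: {S}
  cell(0,2) abb: {S}
  cell(1,3) bba: {B}
  cell(0,3) abba: {S}

S ∈ T[0,3] ⇒ YES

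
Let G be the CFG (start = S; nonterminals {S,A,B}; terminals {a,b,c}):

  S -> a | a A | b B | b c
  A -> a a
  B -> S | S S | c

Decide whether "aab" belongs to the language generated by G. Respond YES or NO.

Convert to CNF:
  S -> T0 A | T1 B | T1 T2 | a
  A -> T0 T0
  B -> S S | T0 A | T1 B | T1 T2 | a | c
  T0 -> a
  T1 -> b
  T2 -> c

CYK table (by increasing span):
  [0..0]={B,S,T0}  "a"  orig:{B,S}
  [1..1]={B,S,T0}  "a"  orig:{B,S}
  [2..2]={T1}  "b"  orig:{}
  [0..1]={A,B}  "aa"
  [1..2]=∅  "ab"
  [0..2]=∅  "aab"

S ∉ T[0,2] ⇒ NO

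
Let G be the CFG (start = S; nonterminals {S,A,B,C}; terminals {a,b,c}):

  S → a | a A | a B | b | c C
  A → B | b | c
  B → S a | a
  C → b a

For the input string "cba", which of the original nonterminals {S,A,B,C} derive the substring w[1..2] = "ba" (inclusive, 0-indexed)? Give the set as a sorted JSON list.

CNF form of G:
  S -> T0 A | T0 B | T2 C | a | b
  A -> S T0 | a | b | c
  B -> S T0 | a
  C -> T1 T0
  T0 -> a
  T1 -> b
  T2 -> c

Fill CYK table bottom-up (cells [i..j] with 1 ≤ i ≤ j ≤ 2 only):
  [1..1]={A,S,T1}  "b"  orig:{A,S}
  [2..2]={A,B,S,T0}  "a"  orig:{A,B,S}
  [1..2]={A,B,C}  "ba"

Original NTs in T[1,2] deriving "ba": ["A", "B", "C"]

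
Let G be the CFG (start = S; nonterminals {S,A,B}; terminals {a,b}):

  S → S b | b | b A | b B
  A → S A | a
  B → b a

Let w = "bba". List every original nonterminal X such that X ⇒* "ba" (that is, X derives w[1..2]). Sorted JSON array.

CNF form of G:
  S -> S T0 | T0 A | T0 B | b
  A -> S A | a
  B -> T0 T1
  T0 -> b
  T1 -> a

Fill CYK table bottom-up, restricted to cells inside w[1..2]:
  T[1,1] 'b' = {S,T0}  orig:{S}
  T[2,2] 'a' = {A,T1}  orig:{A}
  T[1,2] 'ba' = {A,B,S}

Original NTs in T[1,2] deriving "ba": ["A", "B", "S"]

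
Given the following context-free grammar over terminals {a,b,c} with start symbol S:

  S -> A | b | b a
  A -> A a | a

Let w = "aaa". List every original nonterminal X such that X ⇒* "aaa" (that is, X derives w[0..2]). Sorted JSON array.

CNF form of G:
  S -> A T0 | T1 T0 | a | b
  A -> A T0 | a
  T0 -> a
  T1 -> b

CYK fill, restricted to cells inside w[0..2]:
  cell(0,0) a: {A,S,T0}  orig:{A,S}
  cell(1,1) a: {A,S,T0}  orig:{A,S}
  cell(2,2) a: {A,S,T0}  orig:{A,S}
  cell(0,1) aa: {A,S}
  cell(1,2) aa: {A,S}
  cell(0,2) aaa: {A,S}

Original NTs in T[0,2] deriving "aaa": ["A", "S"]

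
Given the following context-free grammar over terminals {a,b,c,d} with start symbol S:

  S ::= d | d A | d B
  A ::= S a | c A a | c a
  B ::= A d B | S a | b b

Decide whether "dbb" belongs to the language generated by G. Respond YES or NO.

CNF form of G:
  S -> T2 A | T2 B | d
  A -> S T0 | T1 T0 | T1 X4
  B -> A X5 | S T0 | T3 T3
  T0 -> a
  T1 -> c
  T2 -> d
  T3 -> b
  X4 -> A T0
  X5 -> T2 B

CYK table (by increasing span):
  [0..0]={S,T2}  "d"  orig:{S}
  [1..1]={T3}  "b"  orig:{}
  [2..2]={T3}  "b"  orig:{}
  [0..1]=∅  "db"
  [1..2]={B}  "bb"
  [0..2]={S,X5}  "dbb"  orig:{S}

S ∈ T[0,2] ⇒ YES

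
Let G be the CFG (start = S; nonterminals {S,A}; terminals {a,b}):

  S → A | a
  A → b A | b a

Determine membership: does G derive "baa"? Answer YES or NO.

CNF form of G:
  S -> T0 A | T0 T1 | a
  A -> T0 A | T0 T1
  T0 -> b
  T1 -> a

CYK fill:
  [0..0]={T0}  "b"  orig:{}
  [1..1]={S,T1}  "a"  orig:{S}
  [2..2]={S,T1}  "a"  orig:{S}
  [0..1]={A,S}  "ba"
  [1..2]=∅  "aa"
  [0..2]=∅  "baa"

S ∉ T[0,2] ⇒ NO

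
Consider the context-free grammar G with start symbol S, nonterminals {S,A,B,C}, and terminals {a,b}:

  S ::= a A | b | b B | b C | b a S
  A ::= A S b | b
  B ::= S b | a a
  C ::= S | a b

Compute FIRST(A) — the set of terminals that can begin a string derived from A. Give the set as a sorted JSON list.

FIRST sets, iterate to fixpoint:
[1]
  A via A→b: +{b}
  B via B→a a: +{a}
  C via C→a b: +{a}
  S via S→a A: +{a}
  S via S→b: +{b}
  S: {a,b}  A: {b}  B: {a}  C: {a}
[2]
  B via B→S b: +{b}
  C via C→S: +{b}
  S: {a,b}  A: {b}  B: {a,b}  C: {a,b}
[3] (stable)
  S: {a,b}  A: {b}  B: {a,b}  C: {a,b}

FIRST(A) = ["b"]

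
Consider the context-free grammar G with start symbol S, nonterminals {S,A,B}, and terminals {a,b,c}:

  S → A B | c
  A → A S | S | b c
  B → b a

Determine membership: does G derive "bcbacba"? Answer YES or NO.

CNF form of G:
  S -> A B | c
  A -> A B | A S | T0 T1 | c
  B -> T0 T2
  T0 -> b
  T1 -> c
  T2 -> a

Fill CYK table bottom-up:
  T[0,0] 'b' = {T0}  orig:{}
  T[1,1] 'c' = {A,S,T1}  orig:{A,S}
  T[2,2] 'b' = {T0}  orig:{}
  T[3,3] 'a' = {T2}  orig:{}
  T[4,4] 'c' = {A,S,T1}  orig:{A,S}
  T[5,5] 'b' = {T0}  orig:{}
  T[6,6] 'a' = {T2}  orig:{}
  T[0,1] 'bc' = {A}
  T[1,2] 'cb' = ∅
  T[2,3] 'ba' = {B}
  T[3,4] 'ac' = ∅
  T[4,5] 'cb' = ∅
  T[5,6] 'ba' = {B}
  T[0,2] 'bcb' = ∅
  T[1,3] 'cba' = {A,S}
  T[2,4] 'bac' = ∅
  T[3,5] 'acb' = ∅
  T[4,6] 'cba' = {A,S}
  T[0,3] 'bcba' = {A,S}
  T[1,4] 'cbac' = {A}
  T[2,5] 'bacb' = ∅
  T[3,6] 'acba' = ∅
  T[0,4] 'bcbac' = {A}
  T[1,5] 'cbacb' = ∅
  T[2,6] 'bacba' = ∅
  T[0,5] 'bcbacb' = ∅
  T[1,6] 'cbacba' = {A,S}
  T[0,6] 'bcbacba' = {A,S}

S ∈ T[0,6] ⇒ YES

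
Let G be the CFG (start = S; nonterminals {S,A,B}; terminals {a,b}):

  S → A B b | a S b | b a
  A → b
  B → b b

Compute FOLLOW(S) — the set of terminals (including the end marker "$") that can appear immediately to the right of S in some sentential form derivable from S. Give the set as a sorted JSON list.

Compute FIRST by fixpoint:
iter 1:
  A via A→b: +{b}
  B via B→b b: +{b}
  S via S→A B b: +{b}
  S via S→a S b: +{a}
  FIRST(S)={a,b}  FIRST(A)={b}  FIRST(B)={b}
iter 2: — fixpoint
  FIRST(S)={a,b}  FIRST(A)={b}  FIRST(B)={b}

FOLLOW iteration:
FOLLOW(S) := {$}
pass 1:
  S→A B b: FOLLOW(A) ⊇ FIRST(B) = {b}; new: +{b}
  S→A B b: FOLLOW(B) ⊇ FIRST(b) = {b}; new: +{b}
  S→a S b: FOLLOW(S) ⊇ FIRST(b) = {b}; new: +{b}
  S: {$,b}  A: {b}  B: {b}
pass 2: done
  S: {$,b}  A: {b}  B: {b}

FOLLOW(S) = ["$", "b"]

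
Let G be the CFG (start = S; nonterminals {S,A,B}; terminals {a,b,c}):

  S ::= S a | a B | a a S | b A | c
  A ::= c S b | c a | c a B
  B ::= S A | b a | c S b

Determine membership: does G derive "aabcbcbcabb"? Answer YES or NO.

CNF form of G:
  S -> S T2 | T1 A | T2 B | T2 X6 | c
  A -> T0 T2 | T0 X3 | T0 X4
  B -> S A | T0 X5 | T1 T2
  T0 -> c
  T1 -> b
  T2 -> a
  X3 -> S T1
  X4 -> T2 B
  X5 -> S T1
  X6 -> T2 S

CYK fill:
  T[0,0] 'a' = {T2}  orig:{}
  T[1,1] 'a' = {T2}  orig:{}
  T[2,2] 'b' = {T1}  orig:{}
  T[3,3] 'c' = {S,T0}  orig:{S}
  T[4,4] 'b' = {T1}  orig:{}
  T[5,5] 'c' = {S,T0}  orig:{S}
  T[6,6] 'b' = {T1}  orig:{}
  T[7,7] 'c' = {S,T0}  orig:{S}
  T[8,8] 'a' = {T2}  orig:{}
  T[9,9] 'b' = {T1}  orig:{}
  T[10,10] 'b' = {T1}  orig:{}
  T[0,1] 'aa' = ∅
  T[1,2] 'ab' = ∅
  T[2,3] 'bc' = ∅
  T[3,4] 'cb' = {X3,X5}  orig:{}
  T[4,5] 'bc' = ∅
  T[5,6] 'cb' = {X3,X5}  orig:{}
  T[6,7] 'bc' = ∅
  T[7,8] 'ca' = {A,S}
  T[8,9] 'ab' = ∅
  T[9,10] 'bb' = ∅
  T[0,2] 'aab' = ∅
  T[1,3] 'abc' = ∅
  T[2,4] 'bcb' = ∅
  T[3,5] 'cbc' = ∅
  T[4,6] 'bcb' = ∅
  T[5,7] 'cbc' = ∅
  T[6,8] 'bca' = {S}
  T[7,9] 'cab' = {X3,X5}  orig:{}
  T[8,10] 'abb' = ∅
  T[0,3] 'aabc' = ∅
  T[1,4] 'abcb' = ∅
  T[2,5] 'bcbc' = ∅
  T[3,6] 'cbcb' = ∅
  T[4,7] 'bcbc' = ∅
  T[5,8] 'cbca' = ∅
  T[6,9] 'bcab' = {X3,X5}  orig:{}
  T[7,10] 'cabb' = ∅
  T[0,4] 'aabcb' = ∅
  T[1,5] 'abcbc' = ∅
  T[2,6] 'bcbcb' = ∅
  T[3,7] 'cbcbc' = ∅
  T[4,8] 'bcbca' = ∅
  T[5,9] 'cbcab' = {A,B}
  T[6,10] 'bcabb' = ∅
  T[0,5] 'aabcbc' = ∅
  T[1,6] 'abcbcb' = ∅
  T[2,7] 'bcbcbc' = ∅
  T[3,8] 'cbcbca' = ∅
  T[4,9] 'bcbcab' = {S}
  T[5,10] 'cbcabb' = ∅
  T[0,6] 'aabcbcb' = ∅
  T[1,7] 'abcbcbc' = ∅
  T[2,8] 'bcbcbca' = ∅
  T[3,9] 'cbcbcab' = ∅
  T[4,10] 'bcbcabb' = {X3,X5}  orig:{}
  T[0,7] 'aabcbcbc' = ∅
  T[1,8] 'abcbcbca' = ∅
  T[2,9] 'bcbcbcab' = ∅
  T[3,10] 'cbcbcabb' = {A,B}
  T[0,8] 'aabcbcbca' = ∅
  T[1,9] 'abcbcbcab' = ∅
  T[2,10] 'bcbcbcabb' = {S}
  T[0,9] 'aabcbcbcab' = ∅
  T[1,10] 'abcbcbcabb' = {X6}  orig:{}
  T[0,10] 'aabcbcbcabb' = {S}

S ∈ T[0,10] ⇒ YES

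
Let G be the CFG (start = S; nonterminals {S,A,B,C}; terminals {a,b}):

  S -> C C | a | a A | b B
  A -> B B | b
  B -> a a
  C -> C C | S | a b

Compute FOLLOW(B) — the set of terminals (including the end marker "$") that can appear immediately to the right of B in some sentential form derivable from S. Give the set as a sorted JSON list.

Compute FIRST by fixpoint:
pass 1:
  A via A→b: +{b}
  B via B→a a: +{a}
  C via C→a b: +{a}
  S via S→C C: +{a}
  S via S→b B: +{b}
  FIRST[S]={a,b}  FIRST[A]={b}  FIRST[B]={a}  FIRST[C]={a}
pass 2:
  A via A→B B: +{a}
  C via C→S: +{b}
  FIRST[S]={a,b}  FIRST[A]={a,b}  FIRST[B]={a}  FIRST[C]={a,b}
pass 3: (no change)
  FIRST[S]={a,b}  FIRST[A]={a,b}  FIRST[B]={a}  FIRST[C]={a,b}

Compute FOLLOW by fixpoint:
FOLLOW(S) := {$}
round 1:
  A→B B: FOLLOW(B) ⊇ FIRST(B) = {a}; new: +{a}
  C→C C: FOLLOW(C) ⊇ FIRST(C) = {a,b}; new: +{a,b}
  C→S: FOLLOW(S) ⊇ FOLLOW(C) ⊇ {a,b}; new: +{a,b}
  S→C C: FOLLOW(C) ⊇ FOLLOW(S) ⊇ {$,a,b}; new: +{$}
  S→a A: FOLLOW(A) ⊇ FOLLOW(S) ⊇ {$,a,b}; new: +{$,a,b}
  S→b B: FOLLOW(B) ⊇ FOLLOW(S) ⊇ {$,a,b}; new: +{$,b}
  FOLLOW[S]={$,a,b}  FOLLOW[A]={$,a,b}  FOLLOW[B]={$,a,b}  FOLLOW[C]={$,a,b}
round 2: — fixpoint
  FOLLOW[S]={$,a,b}  FOLLOW[A]={$,a,b}  FOLLOW[B]={$,a,b}  FOLLOW[C]={$,a,b}

FOLLOW(B) = ["$", "a", "b"]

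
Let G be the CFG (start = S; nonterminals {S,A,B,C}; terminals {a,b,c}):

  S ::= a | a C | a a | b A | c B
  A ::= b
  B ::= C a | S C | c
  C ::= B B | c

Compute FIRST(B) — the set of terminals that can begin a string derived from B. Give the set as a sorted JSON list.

FIRST iteration:
[1]
  A via A→b: +{b}
  B via B→c: +{c}
  C via C→B B: +{c}
  S via S→a: +{a}
  S via S→b A: +{b}
  S via S→c B: +{c}
  FIRST[S]={a,b,c}  FIRST[A]={b}  FIRST[B]={c}  FIRST[C]={c}
[2]
  B via B→S C: +{a,b}
  C via C→B B: +{a,b}
  FIRST[S]={a,b,c}  FIRST[A]={b}  FIRST[B]={a,b,c}  FIRST[C]={a,b,c}
[3] (stable)
  FIRST[S]={a,b,c}  FIRST[A]={b}  FIRST[B]={a,b,c}  FIRST[C]={a,b,c}

FIRST(B) = ["a", "b", "c"]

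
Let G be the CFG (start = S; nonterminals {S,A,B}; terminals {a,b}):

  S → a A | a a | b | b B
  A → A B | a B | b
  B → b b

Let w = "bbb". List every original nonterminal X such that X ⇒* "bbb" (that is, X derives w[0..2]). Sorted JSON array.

Convert to CNF:
  S -> T0 A | T0 T0 | T1 B | b
  A -> A B | T0 B | b
  B -> T1 T1
  T0 -> a
  T1 -> b

CYK fill (cells [i..j] with 0 ≤ i ≤ j ≤ 2 only):
  T[0,0] 'b' = {A,S,T1}  orig:{A,S}
  T[1,1] 'b' = {A,S,T1}  orig:{A,S}
  T[2,2] 'b' = {A,S,T1}  orig:{A,S}
  T[0,1] 'bb' = {B}
  T[1,2] 'bb' = {B}
  T[0,2] 'bbb' = {A,S}

Original NTs in T[0,2] deriving "bbb": ["A", "S"]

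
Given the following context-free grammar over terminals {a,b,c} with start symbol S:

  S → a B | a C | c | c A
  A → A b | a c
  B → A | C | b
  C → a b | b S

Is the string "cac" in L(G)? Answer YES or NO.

Convert to CNF:
  S -> T1 B | T1 C | T2 A | c
  A -> A T0 | T1 T2
  B -> A T0 | T0 S | T1 T0 | T1 T2 | b
  C -> T0 S | T1 T0
  T0 -> b
  T1 -> a
  T2 -> c

CYK fill:
  T[0,0] 'c' = {S,T2}  orig:{S}
  T[1,1] 'a' = {T1}  orig:{}
  T[2,2] 'c' = {S,T2}  orig:{S}
  T[0,1] 'ca' = ∅
  T[1,2] 'ac' = {A,B}
  T[0,2] 'cac' = {S}

S ∈ T[0,2] ⇒ YES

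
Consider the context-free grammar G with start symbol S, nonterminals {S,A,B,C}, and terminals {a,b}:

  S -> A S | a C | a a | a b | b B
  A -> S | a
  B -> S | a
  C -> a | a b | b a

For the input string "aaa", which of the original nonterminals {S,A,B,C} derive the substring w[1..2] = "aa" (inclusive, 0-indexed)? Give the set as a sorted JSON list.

Convert to CNF:
  S -> A S | T0 C | T0 T0 | T0 T1 | T1 B
  A -> A S | T0 C | T0 T0 | T0 T1 | T1 B | a
  B -> A S | T0 C | T0 T0 | T0 T1 | T1 B | a
  C -> T0 T1 | T1 T0 | a
  T0 -> a
  T1 -> b

CYK fill — only the sub-triangle for w[1..2]:
  T[1,1] 'a' = {A,B,C,T0}  orig:{A,B,C}
  T[2,2] 'a' = {A,B,C,T0}  orig:{A,B,C}
  T[1,2] 'aa' = {A,B,S}

Original NTs in T[1,2] deriving "aa": ["A", "B", "S"]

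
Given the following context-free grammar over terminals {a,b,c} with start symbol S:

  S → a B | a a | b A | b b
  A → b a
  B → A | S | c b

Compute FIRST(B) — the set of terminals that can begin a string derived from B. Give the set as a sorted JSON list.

FIRST iteration:
iter 1:
  A via A→b a: +{b}
  B via B→A: +{b}
  B via B→c b: +{c}
  S via S→a B: +{a}
  S via S→b A: +{b}
  S: {a,b}  A: {b}  B: {b,c}
iter 2:
  B via B→S: +{a}
  S: {a,b}  A: {b}  B: {a,b,c}
iter 3: (no change)
  S: {a,b}  A: {b}  B: {a,b,c}

FIRST(B) = ["a", "b", "c"]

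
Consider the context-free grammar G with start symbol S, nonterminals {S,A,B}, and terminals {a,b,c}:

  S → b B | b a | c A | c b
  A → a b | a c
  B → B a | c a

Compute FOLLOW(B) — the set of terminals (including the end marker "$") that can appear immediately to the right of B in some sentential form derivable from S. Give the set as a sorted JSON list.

FIRST iteration:
[1]
  A via A→a b: +{a}
  B via B→c a: +{c}
  S via S→b B: +{b}
  S via S→c A: +{c}
  FIRST(S)={b,c}  FIRST(A)={a}  FIRST(B)={c}
[2] done
  FIRST(S)={b,c}  FIRST(A)={a}  FIRST(B)={c}

Compute FOLLOW by fixpoint:
initialize: $ ∈ FOLLOW(S)
iter 1:
  B→B a: FOLLOW(B) ⊇ FIRST(a) = {a}; new: +{a}
  S→b B: FOLLOW(B) ⊇ FOLLOW(S) ⊇ {$}; new: +{$}
  S→c A: FOLLOW(A) ⊇ FOLLOW(S) ⊇ {$}; new: +{$}
  FOLLOW(S)={$}  FOLLOW(A)={$}  FOLLOW(B)={$,a}
iter 2: (no change)
  FOLLOW(S)={$}  FOLLOW(A)={$}  FOLLOW(B)={$,a}

FOLLOW(B) = ["$", "a"]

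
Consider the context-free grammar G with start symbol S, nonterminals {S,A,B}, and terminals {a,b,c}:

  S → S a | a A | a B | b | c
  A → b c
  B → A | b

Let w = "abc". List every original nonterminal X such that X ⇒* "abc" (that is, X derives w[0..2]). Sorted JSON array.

CNF form of G:
  S -> S T2 | T2 A | T2 B | b | c
  A -> T0 T1
  B -> T0 T1 | b
  T0 -> b
  T1 -> c
  T2 -> a

CYK table (by increasing span) — only the sub-triangle for w[0..2]:
  [0..0]={T2}  "a"  orig:{}
  [1..1]={B,S,T0}  "b"  orig:{B,S}
  [2..2]={S,T1}  "c"  orig:{S}
  [0..1]={S}  "ab"
  [1..2]={A,B}  "bc"
  [0..2]={S}  "abc"

Original NTs in T[0,2] deriving "abc": ["S"]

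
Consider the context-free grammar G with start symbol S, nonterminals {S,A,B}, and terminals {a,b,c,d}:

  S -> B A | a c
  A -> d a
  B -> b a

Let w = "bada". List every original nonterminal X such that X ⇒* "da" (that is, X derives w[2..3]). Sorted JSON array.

CNF form of G:
  S -> B A | T1 T3
  A -> T0 T1
  B -> T2 T1
  T0 -> d
  T1 -> a
  T2 -> b
  T3 -> c

CYK table (by increasing span) — only the sub-triangle for w[2..3]:
  [2..2]={T0}  "d"  orig:{}
  [3..3]={T1}  "a"  orig:{}
  [2..3]={A}  "da"

Original NTs in T[2,3] deriving "da": ["A"]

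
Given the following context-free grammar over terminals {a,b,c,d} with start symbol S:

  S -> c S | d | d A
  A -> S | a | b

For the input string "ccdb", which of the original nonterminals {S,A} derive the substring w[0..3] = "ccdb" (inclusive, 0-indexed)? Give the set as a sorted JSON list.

CNF form of G:
  S -> T0 S | T1 A | d
  A -> T0 S | T1 A | a | b | d
  T0 -> c
  T1 -> d

CYK table (by increasing span) — only the sub-triangle for w[0..3]:
  [0..0]={T0}  "c"  orig:{}
  [1..1]={T0}  "c"  orig:{}
  [2..2]={A,S,T1}  "d"  orig:{A,S}
  [3..3]={A}  "b"
  [0..1]=∅  "cc"
  [1..2]={A,S}  "cd"
  [2..3]={A,S}  "db"
  [0..2]={A,S}  "ccd"
  [1..3]={A,S}  "cdb"
  [0..3]={A,S}  "ccdb"

Original NTs in T[0,3] deriving "ccdb": ["A", "S"]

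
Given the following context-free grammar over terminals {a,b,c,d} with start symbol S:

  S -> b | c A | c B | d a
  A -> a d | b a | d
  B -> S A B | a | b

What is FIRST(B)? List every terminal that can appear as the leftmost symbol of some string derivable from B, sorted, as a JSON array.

FIRST iteration:
iter 1:
  A via A→a d: +{a}
  A via A→b a: +{b}
  A via A→d: +{d}
  B via B→a: +{a}
  B via B→b: +{b}
  S via S→b: +{b}
  S via S→c A: +{c}
  S via S→d a: +{d}
  FIRST[S]={b,c,d}  FIRST[A]={a,b,d}  FIRST[B]={a,b}
iter 2:
  B via B→S A B: +{c,d}
  FIRST[S]={b,c,d}  FIRST[A]={a,b,d}  FIRST[B]={a,b,c,d}
iter 3: (no change)
  FIRST[S]={b,c,d}  FIRST[A]={a,b,d}  FIRST[B]={a,b,c,d}

FIRST(B) = ["a", "b", "c", "d"]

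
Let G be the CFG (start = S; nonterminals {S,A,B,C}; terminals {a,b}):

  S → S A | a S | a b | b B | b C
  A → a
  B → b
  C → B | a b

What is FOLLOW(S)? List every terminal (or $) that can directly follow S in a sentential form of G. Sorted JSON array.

Compute FIRST by fixpoint:
pass 1:
  A via A→a: +{a}
  B via B→b: +{b}
  C via C→B: +{b}
  C via C→a b: +{a}
  S via S→a S: +{a}
  S via S→b B: +{b}
  FIRST(S)={a,b}  FIRST(A)={a}  FIRST(B)={b}  FIRST(C)={a,b}
pass 2: (no change)
  FIRST(S)={a,b}  FIRST(A)={a}  FIRST(B)={b}  FIRST(C)={a,b}

FOLLOW iteration:
initialize: $ ∈ FOLLOW(S)
pass 1:
  S→S A: FOLLOW(S) ⊇ FIRST(A) = {a}; new: +{a}
  S→S A: FOLLOW(A) ⊇ FOLLOW(S) ⊇ {$,a}; new: +{$,a}
  S→b B: FOLLOW(B) ⊇ FOLLOW(S) ⊇ {$,a}; new: +{$,a}
  S→b C: FOLLOW(C) ⊇ FOLLOW(S) ⊇ {$,a}; new: +{$,a}
  S: {$,a}  A: {$,a}  B: {$,a}  C: {$,a}
pass 2: done
  S: {$,a}  A: {$,a}  B: {$,a}  C: {$,a}

FOLLOW(S) = ["$", "a"]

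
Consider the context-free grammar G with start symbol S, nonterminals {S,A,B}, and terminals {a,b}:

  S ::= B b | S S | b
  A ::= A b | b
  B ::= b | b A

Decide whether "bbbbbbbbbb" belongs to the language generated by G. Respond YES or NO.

Convert to CNF:
  S -> B T0 | S S | b
  A -> A T0 | b
  B -> T0 A | b
  T0 -> b

CYK table (by increasing span):
  cell(0,0) b: {A,B,S,T0}  orig:{A,B,S}
  cell(1,1) b: {A,B,S,T0}  orig:{A,B,S}
  cell(2,2) b: {A,B,S,T0}  orig:{A,B,S}
  cell(3,3) b: {A,B,S,T0}  orig:{A,B,S}
  cell(4,4) b: {A,B,S,T0}  orig:{A,B,S}
  cell(5,5) b: {A,B,S,T0}  orig:{A,B,S}
  cell(6,6) b: {A,B,S,T0}  orig:{A,B,S}
  cell(7,7) b: {A,B,S,T0}  orig:{A,B,S}
  cell(8,8) b: {A,B,S,T0}  orig:{A,B,S}
  cell(9,9) b: {A,B,S,T0}  orig:{A,B,S}
  cell(0,1) bb: {A,B,S}
  cell(1,2) bb: {A,B,S}
  cell(2,3) bb: {A,B,S}
  cell(3,4) bb: {A,B,S}
  cell(4,5) bb: {A,B,S}
  cell(5,6) bb: {A,B,S}
  cell(6,7) bb: {A,B,S}
  cell(7,8) bb: {A,B,S}
  cell(8,9) bb: {A,B,S}
  cell(0,2) bbb: {A,B,S}
  cell(1,3) bbb: {A,B,S}
  cell(2,4) bbb: {A,B,S}
  cell(3,5) bbb: {A,B,S}
  cell(4,6) bbb: {A,B,S}
  cell(5,7) bbb: {A,B,S}
  cell(6,8) bbb: {A,B,S}
  cell(7,9) bbb: {A,B,S}
  cell(0,3) bbbb: {A,B,S}
  cell(1,4) bbbb: {A,B,S}
  cell(2,5) bbbb: {A,B,S}
  cell(3,6) bbbb: {A,B,S}
  cell(4,7) bbbb: {A,B,S}
  cell(5,8) bbbb: {A,B,S}
  cell(6,9) bbbb: {A,B,S}
  cell(0,4) bbbbb: {A,B,S}
  cell(1,5) bbbbb: {A,B,S}
  cell(2,6) bbbbb: {A,B,S}
  cell(3,7) bbbbb: {A,B,S}
  cell(4,8) bbbbb: {A,B,S}
  cell(5,9) bbbbb: {A,B,S}
  cell(0,5) bbbbbb: {A,B,S}
  cell(1,6) bbbbbb: {A,B,S}
  cell(2,7) bbbbbb: {A,B,S}
  cell(3,8) bbbbbb: {A,B,S}
  cell(4,9) bbbbbb: {A,B,S}
  cell(0,6) bbbbbbb: {A,B,S}
  cell(1,7) bbbbbbb: {A,B,S}
  cell(2,8) bbbbbbb: {A,B,S}
  cell(3,9) bbbbbbb: {A,B,S}
  cell(0,7) bbbbbbbb: {A,B,S}
  cell(1,8) bbbbbbbb: {A,B,S}
  cell(2,9) bbbbbbbb: {A,B,S}
  cell(0,8) bbbbbbbbb: {A,B,S}
  cell(1,9) bbbbbbbbb: {A,B,S}
  cell(0,9) bbbbbbbbbb: {A,B,S}

S ∈ T[0,9] ⇒ YES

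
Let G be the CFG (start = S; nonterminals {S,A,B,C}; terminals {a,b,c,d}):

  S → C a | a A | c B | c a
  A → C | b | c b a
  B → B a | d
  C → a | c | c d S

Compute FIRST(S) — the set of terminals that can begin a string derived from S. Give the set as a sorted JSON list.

Compute FIRST by fixpoint:
round 1:
  A via A→b: +{b}
  A via A→c b a: +{c}
  B via B→d: +{d}
  C via C→a: +{a}
  C via C→c: +{c}
  S via S→C a: +{a,c}
  FIRST[S]={a,c}  FIRST[A]={b,c}  FIRST[B]={d}  FIRST[C]={a,c}
round 2:
  A via A→C: +{a}
  FIRST[S]={a,c}  FIRST[A]={a,b,c}  FIRST[B]={d}  FIRST[C]={a,c}
round 3: (no change)
  FIRST[S]={a,c}  FIRST[A]={a,b,c}  FIRST[B]={d}  FIRST[C]={a,c}

FIRST(S) = ["a", "c"]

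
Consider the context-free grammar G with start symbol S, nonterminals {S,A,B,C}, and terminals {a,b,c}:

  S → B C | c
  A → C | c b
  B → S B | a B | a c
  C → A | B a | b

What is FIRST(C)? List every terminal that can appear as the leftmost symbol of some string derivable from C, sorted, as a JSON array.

FIRST iteration:
round 1:
  A via A→c b: +{c}
  B via B→a B: +{a}
  C via C→A: +{c}
  C via C→B a: +{a}
  C via C→b: +{b}
  S via S→B C: +{a}
  S via S→c: +{c}
  S: {a,c}  A: {c}  B: {a}  C: {a,b,c}
round 2:
  A via A→C: +{a,b}
  B via B→S B: +{c}
  S: {a,c}  A: {a,b,c}  B: {a,c}  C: {a,b,c}
round 3: done
  S: {a,c}  A: {a,b,c}  B: {a,c}  C: {a,b,c}

FIRST(C) = ["a", "b", "c"]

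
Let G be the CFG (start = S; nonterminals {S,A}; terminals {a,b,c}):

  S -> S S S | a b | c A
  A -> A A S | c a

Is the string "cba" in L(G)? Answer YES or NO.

Convert to CNF:
  S -> S X4 | T0 A | T1 T2
  A -> A X3 | T0 T1
  T0 -> c
  T1 -> a
  T2 -> b
  X3 -> A S
  X4 -> S S

Fill CYK table bottom-up:
  T[0,0] 'c' = {T0}  orig:{}
  T[1,1] 'b' = {T2}  orig:{}
  T[2,2] 'a' = {T1}  orig:{}
  T[0,1] 'cb' = ∅
  T[1,2] 'ba' = ∅
  T[0,2] 'cba' = ∅

S ∉ T[0,2] ⇒ NO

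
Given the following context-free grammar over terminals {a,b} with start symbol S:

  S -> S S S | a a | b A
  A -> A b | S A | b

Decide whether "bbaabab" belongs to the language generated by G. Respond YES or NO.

Convert to CNF:
  S -> S X2 | T0 A | T1 T1
  A -> A T0 | S A | b
  T0 -> b
  T1 -> a
  X2 -> S S

CYK fill:
  T[0,0] 'b' = {A,T0}  orig:{A}
  T[1,1] 'b' = {A,T0}  orig:{A}
  T[2,2] 'a' = {T1}  orig:{}
  T[3,3] 'a' = {T1}  orig:{}
  T[4,4] 'b' = {A,T0}  orig:{A}
  T[5,5] 'a' = {T1}  orig:{}
  T[6,6] 'b' = {A,T0}  orig:{A}
  T[0,1] 'bb' = {A,S}
  T[1,2] 'ba' = ∅
  T[2,3] 'aa' = {S}
  T[3,4] 'ab' = ∅
  T[4,5] 'ba' = ∅
  T[5,6] 'ab' = ∅
  T[0,2] 'bba' = ∅
  T[1,3] 'baa' = ∅
  T[2,4] 'aab' = {A}
  T[3,5] 'aba' = ∅
  T[4,6] 'bab' = ∅
  T[0,3] 'bbaa' = {X2}  orig:{}
  T[1,4] 'baab' = {S}
  T[2,5] 'aaba' = ∅
  T[3,6] 'abab' = ∅
  T[0,4] 'bbaab' = {A}
  T[1,5] 'baaba' = ∅
  T[2,6] 'aabab' = ∅
  T[0,5] 'bbaaba' = ∅
  T[1,6] 'baabab' = ∅
  T[0,6] 'bbaabab' = ∅

S ∉ T[0,6] ⇒ NO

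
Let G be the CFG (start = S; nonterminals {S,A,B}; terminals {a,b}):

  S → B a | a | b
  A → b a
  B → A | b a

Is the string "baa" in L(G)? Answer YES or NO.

CNF form of G:
  S -> B T1 | a | b
  A -> T0 T1
  B -> T0 T1
  T0 -> b
  T1 -> a

CYK fill:
  cell(0,0) b: {S,T0}  orig:{S}
  cell(1,1) a: {S,T1}  orig:{S}
  cell(2,2) a: {S,T1}  orig:{S}
  cell(0,1) ba: {A,B}
  cell(1,2) aa: ∅
  cell(0,2) baa: {S}

S ∈ T[0,2] ⇒ YES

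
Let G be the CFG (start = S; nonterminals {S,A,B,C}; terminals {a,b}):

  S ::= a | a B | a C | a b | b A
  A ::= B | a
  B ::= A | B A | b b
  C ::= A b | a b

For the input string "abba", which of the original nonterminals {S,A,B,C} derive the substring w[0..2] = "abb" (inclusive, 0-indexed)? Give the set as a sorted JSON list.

CNF form of G:
  S -> T0 A | T1 B | T1 C | T1 T0 | a
  A -> B A | T0 T0 | a
  B -> B A | T0 T0 | a
  C -> A T0 | T1 T0
  T0 -> b
  T1 -> a

CYK table (by increasing span) (cells [i..j] with 0 ≤ i ≤ j ≤ 2 only):
  T[0,0] 'a' = {A,B,S,T1}  orig:{A,B,S}
  T[1,1] 'b' = {T0}  orig:{}
  T[2,2] 'b' = {T0}  orig:{}
  T[0,1] 'ab' = {C,S}
  T[1,2] 'bb' = {A,B}
  T[0,2] 'abb' = {A,B,S}

Original NTs in T[0,2] deriving "abb": ["A", "B", "S"]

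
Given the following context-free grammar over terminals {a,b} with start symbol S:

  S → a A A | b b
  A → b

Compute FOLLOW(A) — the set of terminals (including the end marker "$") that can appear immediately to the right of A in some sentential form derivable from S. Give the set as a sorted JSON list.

FIRST iteration:
round 1:
  A via A→b: +{b}
  S via S→a A A: +{a}
  S via S→b b: +{b}
  FIRST[S]={a,b}  FIRST[A]={b}
round 2: — fixpoint
  FIRST[S]={a,b}  FIRST[A]={b}

FOLLOW sets:
seed FOLLOW(S) with $
[1]
  S→a A A: FOLLOW(A) ⊇ FIRST(A) = {b}; new: +{b}
  S→a A A: FOLLOW(A) ⊇ FOLLOW(S) ⊇ {$}; new: +{$}
  S: {$}  A: {$,b}
[2] done
  S: {$}  A: {$,b}

FOLLOW(A) = ["$", "b"]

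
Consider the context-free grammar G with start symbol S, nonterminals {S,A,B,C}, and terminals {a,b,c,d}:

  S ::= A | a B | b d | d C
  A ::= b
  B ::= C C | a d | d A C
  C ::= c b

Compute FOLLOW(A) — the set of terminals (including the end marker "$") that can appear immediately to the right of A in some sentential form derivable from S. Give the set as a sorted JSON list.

Compute FIRST by fixpoint:
round 1:
  A via A→b: +{b}
  B via B→a d: +{a}
  B via B→d A C: +{d}
  C via C→c b: +{c}
  S via S→A: +{b}
  S via S→a B: +{a}
  S via S→d C: +{d}
  S: {a,b,d}  A: {b}  B: {a,d}  C: {c}
round 2:
  B via B→C C: +{c}
  S: {a,b,d}  A: {b}  B: {a,c,d}  C: {c}
round 3: done
  S: {a,b,d}  A: {b}  B: {a,c,d}  C: {c}

FOLLOW iteration:
initialize: $ ∈ FOLLOW(S)
iter 1:
  B→C C: FOLLOW(C) ⊇ FIRST(C) = {c}; new: +{c}
  B→d A C: FOLLOW(A) ⊇ FIRST(C) = {c}; new: +{c}
  S→A: FOLLOW(A) ⊇ FOLLOW(S) ⊇ {$}; new: +{$}
  S→a B: FOLLOW(B) ⊇ FOLLOW(S) ⊇ {$}; new: +{$}
  S→d C: FOLLOW(C) ⊇ FOLLOW(S) ⊇ {$}; new: +{$}
  S: {$}  A: {$,c}  B: {$}  C: {$,c}
iter 2: (stable)
  S: {$}  A: {$,c}  B: {$}  C: {$,c}

FOLLOW(A) = ["$", "c"]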